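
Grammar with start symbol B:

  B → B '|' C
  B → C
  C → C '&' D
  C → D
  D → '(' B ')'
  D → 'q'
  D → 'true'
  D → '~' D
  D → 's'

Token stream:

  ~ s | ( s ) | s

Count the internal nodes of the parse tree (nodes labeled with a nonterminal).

13

[B [B [B [C [D ~ [D s]]]] | [C [D ( [B [C [D s]]] )]]] | [C [D s]]]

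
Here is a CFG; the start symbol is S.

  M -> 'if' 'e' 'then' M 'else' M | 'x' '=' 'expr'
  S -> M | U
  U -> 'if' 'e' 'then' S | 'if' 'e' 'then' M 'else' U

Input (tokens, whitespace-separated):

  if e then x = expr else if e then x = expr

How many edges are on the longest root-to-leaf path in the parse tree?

5

[S [U if e then [M x = expr] else [U if e then [S [M x = expr]]]]]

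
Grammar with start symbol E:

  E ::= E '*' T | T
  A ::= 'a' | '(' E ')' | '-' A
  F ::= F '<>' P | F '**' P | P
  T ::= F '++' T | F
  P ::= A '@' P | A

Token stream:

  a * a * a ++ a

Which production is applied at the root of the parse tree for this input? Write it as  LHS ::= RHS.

[E [E [E [T [F [P [A a]]]]] * [T [F [P [A a]]]]] * [T [F [P [A a]]] ++ [T [F [P [A a]]]]]]

E ::= E '*' T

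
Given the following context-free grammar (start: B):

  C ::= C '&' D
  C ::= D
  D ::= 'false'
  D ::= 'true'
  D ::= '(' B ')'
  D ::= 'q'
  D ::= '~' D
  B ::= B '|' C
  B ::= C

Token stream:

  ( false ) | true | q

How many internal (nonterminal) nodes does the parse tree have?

[B [B [B [C [D ( [B [C [D false]]] )]]] | [C [D true]]] | [C [D q]]]

12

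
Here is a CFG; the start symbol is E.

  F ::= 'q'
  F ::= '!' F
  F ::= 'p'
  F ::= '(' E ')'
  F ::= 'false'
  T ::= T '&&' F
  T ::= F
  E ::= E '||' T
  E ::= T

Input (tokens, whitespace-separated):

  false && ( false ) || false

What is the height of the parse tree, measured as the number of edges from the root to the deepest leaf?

7

[E [E [T [T [F false]] && [F ( [E [T [F false]]] )]]] || [T [F false]]]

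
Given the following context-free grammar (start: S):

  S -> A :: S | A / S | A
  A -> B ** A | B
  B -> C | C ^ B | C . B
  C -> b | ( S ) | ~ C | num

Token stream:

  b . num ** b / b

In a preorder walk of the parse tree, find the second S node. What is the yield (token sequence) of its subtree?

[S [A [B [C b] . [B [C num]]] ** [A [B [C b]]]] / [S [A [B [C b]]]]]

b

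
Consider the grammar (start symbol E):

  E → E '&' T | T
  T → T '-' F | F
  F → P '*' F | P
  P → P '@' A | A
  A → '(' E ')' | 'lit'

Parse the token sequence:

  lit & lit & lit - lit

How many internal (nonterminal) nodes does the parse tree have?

19

[E [E [E [T [F [P [A lit]]]]] & [T [F [P [A lit]]]]] & [T [T [F [P [A lit]]]] - [F [P [A lit]]]]]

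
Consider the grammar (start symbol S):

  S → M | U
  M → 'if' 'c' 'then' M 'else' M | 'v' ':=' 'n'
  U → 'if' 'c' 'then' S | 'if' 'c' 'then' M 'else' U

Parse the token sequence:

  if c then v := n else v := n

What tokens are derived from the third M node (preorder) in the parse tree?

[S [M if c then [M v := n] else [M v := n]]]

v := n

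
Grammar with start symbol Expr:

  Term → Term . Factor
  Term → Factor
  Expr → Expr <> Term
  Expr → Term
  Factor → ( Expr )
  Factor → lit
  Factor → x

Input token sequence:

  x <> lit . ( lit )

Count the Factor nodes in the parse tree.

4

[Expr [Expr [Term [Factor x]]] <> [Term [Term [Factor lit]] . [Factor ( [Expr [Term [Factor lit]]] )]]]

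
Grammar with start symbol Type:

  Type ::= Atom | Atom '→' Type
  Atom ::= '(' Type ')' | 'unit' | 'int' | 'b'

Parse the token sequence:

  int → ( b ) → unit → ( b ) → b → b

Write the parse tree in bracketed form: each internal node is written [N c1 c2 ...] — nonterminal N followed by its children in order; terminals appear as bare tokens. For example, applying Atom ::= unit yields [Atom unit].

Type
Atom → Type
int → Type
int → Atom → Type
int → ( Type ) → Type
int → ( Atom ) → Type
int → ( b ) → Type
int → ( b ) → Atom → Type
int → ( b ) → unit → Type
int → ( b ) → unit → Atom → Type
int → ( b ) → unit → ( Type ) → Type
int → ( b ) → unit → ( Atom ) → Type
int → ( b ) → unit → ( b ) → Type
int → ( b ) → unit → ( b ) → Atom → Type
int → ( b ) → unit → ( b ) → b → Type
int → ( b ) → unit → ( b ) → b → Atom
int → ( b ) → unit → ( b ) → b → b

[Type [Atom int] → [Type [Atom ( [Type [Atom b]] )] → [Type [Atom unit] → [Type [Atom ( [Type [Atom b]] )] → [Type [Atom b] → [Type [Atom b]]]]]]]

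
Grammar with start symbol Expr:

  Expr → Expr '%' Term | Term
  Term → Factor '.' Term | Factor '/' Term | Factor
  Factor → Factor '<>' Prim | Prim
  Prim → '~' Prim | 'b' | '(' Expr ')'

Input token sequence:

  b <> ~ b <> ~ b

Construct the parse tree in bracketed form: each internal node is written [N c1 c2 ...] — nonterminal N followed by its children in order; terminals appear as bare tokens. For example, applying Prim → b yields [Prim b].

Expr
Term
Factor
Factor <> Prim
Factor <> Prim <> Prim
Prim <> Prim <> Prim
b <> Prim <> Prim
b <> ~ Prim <> Prim
b <> ~ b <> Prim
b <> ~ b <> ~ Prim
b <> ~ b <> ~ b

[Expr [Term [Factor [Factor [Factor [Prim b]] <> [Prim ~ [Prim b]]] <> [Prim ~ [Prim b]]]]]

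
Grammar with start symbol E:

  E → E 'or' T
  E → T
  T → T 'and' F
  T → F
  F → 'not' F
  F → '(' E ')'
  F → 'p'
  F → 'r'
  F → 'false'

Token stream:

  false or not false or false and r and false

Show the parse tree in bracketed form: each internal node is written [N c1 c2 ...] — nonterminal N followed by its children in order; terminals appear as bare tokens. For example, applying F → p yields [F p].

E
E or T
E or T or T
T or T or T
F or T or T
false or T or T
false or F or T
false or not F or T
false or not false or T
false or not false or T and F
false or not false or T and F and F
false or not false or F and F and F
false or not false or false and F and F
false or not false or false and r and F
false or not false or false and r and false

[E [E [E [T [F false]]] or [T [F not [F false]]]] or [T [T [T [F false]] and [F r]] and [F false]]]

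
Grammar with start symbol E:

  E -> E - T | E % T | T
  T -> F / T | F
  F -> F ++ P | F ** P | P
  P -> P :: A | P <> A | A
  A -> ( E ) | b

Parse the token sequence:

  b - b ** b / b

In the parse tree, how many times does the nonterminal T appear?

[E [E [T [F [P [A b]]]]] - [T [F [F [P [A b]]] ** [P [A b]]] / [T [F [P [A b]]]]]]

3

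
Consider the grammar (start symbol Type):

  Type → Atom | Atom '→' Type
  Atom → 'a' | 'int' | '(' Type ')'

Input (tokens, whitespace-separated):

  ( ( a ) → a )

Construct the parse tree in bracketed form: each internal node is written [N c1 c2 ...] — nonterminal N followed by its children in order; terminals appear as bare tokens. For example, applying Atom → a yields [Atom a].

[Type [Atom ( [Type [Atom ( [Type [Atom a]] )] → [Type [Atom a]]] )]]

Type
Atom
( Type )
( Atom → Type )
( ( Type ) → Type )
( ( Atom ) → Type )
( ( a ) → Type )
( ( a ) → Atom )
( ( a ) → a )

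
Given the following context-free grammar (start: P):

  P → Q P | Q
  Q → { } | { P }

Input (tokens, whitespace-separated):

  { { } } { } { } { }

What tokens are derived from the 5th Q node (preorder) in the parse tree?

{ }

[P [Q { [P [Q { }]] }] [P [Q { }] [P [Q { }] [P [Q { }]]]]]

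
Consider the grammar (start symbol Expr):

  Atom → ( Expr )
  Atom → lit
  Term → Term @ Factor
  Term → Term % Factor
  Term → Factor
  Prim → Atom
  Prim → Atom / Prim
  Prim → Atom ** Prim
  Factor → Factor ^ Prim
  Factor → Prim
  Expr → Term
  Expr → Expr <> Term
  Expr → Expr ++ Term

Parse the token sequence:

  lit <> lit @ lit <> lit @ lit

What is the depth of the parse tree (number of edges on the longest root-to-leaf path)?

7

[Expr [Expr [Expr [Term [Factor [Prim [Atom lit]]]]] <> [Term [Term [Factor [Prim [Atom lit]]]] @ [Factor [Prim [Atom lit]]]]] <> [Term [Term [Factor [Prim [Atom lit]]]] @ [Factor [Prim [Atom lit]]]]]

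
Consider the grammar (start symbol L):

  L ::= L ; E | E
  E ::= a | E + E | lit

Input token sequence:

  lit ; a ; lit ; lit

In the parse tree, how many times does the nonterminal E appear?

4

[L [L [L [L [E lit]] ; [E a]] ; [E lit]] ; [E lit]]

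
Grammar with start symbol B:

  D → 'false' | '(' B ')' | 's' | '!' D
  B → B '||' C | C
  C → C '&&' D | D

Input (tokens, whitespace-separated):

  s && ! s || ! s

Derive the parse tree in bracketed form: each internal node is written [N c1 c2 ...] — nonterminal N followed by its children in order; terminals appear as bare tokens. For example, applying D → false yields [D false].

[B [B [C [C [D s]] && [D ! [D s]]]] || [C [D ! [D s]]]]

B
B || C
C || C
C && D || C
D && D || C
s && D || C
s && ! D || C
s && ! s || C
s && ! s || D
s && ! s || ! D
s && ! s || ! s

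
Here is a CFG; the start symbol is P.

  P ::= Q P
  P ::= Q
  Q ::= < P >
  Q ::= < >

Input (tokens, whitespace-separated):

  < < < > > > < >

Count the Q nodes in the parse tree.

4

[P [Q < [P [Q < [P [Q < >]] >]] >] [P [Q < >]]]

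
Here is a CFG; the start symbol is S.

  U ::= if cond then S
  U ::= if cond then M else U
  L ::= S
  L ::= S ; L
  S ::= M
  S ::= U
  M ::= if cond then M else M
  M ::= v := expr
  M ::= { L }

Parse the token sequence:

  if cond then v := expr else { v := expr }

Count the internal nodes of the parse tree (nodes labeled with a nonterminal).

[S [M if cond then [M v := expr] else [M { [L [S [M v := expr]]] }]]]

7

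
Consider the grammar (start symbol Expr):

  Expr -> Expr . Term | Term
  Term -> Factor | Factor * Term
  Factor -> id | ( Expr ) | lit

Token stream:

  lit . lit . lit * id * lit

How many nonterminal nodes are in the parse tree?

[Expr [Expr [Expr [Term [Factor lit]]] . [Term [Factor lit]]] . [Term [Factor lit] * [Term [Factor id] * [Term [Factor lit]]]]]

13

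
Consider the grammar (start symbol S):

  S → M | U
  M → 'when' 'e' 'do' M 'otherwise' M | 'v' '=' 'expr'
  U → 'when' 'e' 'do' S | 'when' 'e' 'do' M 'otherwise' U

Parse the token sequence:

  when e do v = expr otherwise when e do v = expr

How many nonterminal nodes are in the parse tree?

[S [U when e do [M v = expr] otherwise [U when e do [S [M v = expr]]]]]

6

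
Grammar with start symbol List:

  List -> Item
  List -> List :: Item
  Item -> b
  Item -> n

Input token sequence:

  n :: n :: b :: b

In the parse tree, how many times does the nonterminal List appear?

[List [List [List [List [Item n]] :: [Item n]] :: [Item b]] :: [Item b]]

4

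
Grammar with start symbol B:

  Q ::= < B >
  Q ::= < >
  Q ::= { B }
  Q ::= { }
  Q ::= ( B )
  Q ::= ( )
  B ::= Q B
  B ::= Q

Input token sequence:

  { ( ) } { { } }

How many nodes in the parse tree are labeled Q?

4

[B [Q { [B [Q ( )]] }] [B [Q { [B [Q { }]] }]]]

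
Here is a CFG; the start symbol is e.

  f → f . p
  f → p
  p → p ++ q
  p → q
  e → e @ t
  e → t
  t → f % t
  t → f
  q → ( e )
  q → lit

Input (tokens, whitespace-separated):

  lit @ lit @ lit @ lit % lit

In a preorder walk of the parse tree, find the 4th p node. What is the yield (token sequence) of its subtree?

[e [e [e [e [t [f [p [q lit]]]]] @ [t [f [p [q lit]]]]] @ [t [f [p [q lit]]]]] @ [t [f [p [q lit]]] % [t [f [p [q lit]]]]]]

lit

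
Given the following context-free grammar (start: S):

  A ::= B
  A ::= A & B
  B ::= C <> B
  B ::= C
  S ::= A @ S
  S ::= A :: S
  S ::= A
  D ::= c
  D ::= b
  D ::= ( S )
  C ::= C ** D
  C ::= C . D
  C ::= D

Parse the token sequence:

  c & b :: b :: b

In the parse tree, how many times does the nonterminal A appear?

4

[S [A [A [B [C [D c]]]] & [B [C [D b]]]] :: [S [A [B [C [D b]]]] :: [S [A [B [C [D b]]]]]]]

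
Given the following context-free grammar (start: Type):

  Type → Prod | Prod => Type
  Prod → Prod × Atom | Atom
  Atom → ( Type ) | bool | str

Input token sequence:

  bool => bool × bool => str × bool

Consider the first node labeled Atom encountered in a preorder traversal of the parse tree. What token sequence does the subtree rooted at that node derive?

bool

[Type [Prod [Atom bool]] => [Type [Prod [Prod [Atom bool]] × [Atom bool]] => [Type [Prod [Prod [Atom str]] × [Atom bool]]]]]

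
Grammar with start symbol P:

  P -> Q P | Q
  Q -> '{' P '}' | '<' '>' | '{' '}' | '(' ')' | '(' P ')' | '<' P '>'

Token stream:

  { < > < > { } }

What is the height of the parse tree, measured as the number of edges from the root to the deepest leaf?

6

[P [Q { [P [Q < >] [P [Q < >] [P [Q { }]]]] }]]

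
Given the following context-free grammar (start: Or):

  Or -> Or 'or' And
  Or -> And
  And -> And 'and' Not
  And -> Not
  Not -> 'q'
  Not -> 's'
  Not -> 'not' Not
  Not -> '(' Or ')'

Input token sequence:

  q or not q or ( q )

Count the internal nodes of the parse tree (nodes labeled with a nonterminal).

13

[Or [Or [Or [And [Not q]]] or [And [Not not [Not q]]]] or [And [Not ( [Or [And [Not q]]] )]]]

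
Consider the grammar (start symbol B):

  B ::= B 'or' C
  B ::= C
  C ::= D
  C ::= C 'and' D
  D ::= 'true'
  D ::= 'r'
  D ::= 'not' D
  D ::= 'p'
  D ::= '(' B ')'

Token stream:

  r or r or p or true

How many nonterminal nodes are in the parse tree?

[B [B [B [B [C [D r]]] or [C [D r]]] or [C [D p]]] or [C [D true]]]

12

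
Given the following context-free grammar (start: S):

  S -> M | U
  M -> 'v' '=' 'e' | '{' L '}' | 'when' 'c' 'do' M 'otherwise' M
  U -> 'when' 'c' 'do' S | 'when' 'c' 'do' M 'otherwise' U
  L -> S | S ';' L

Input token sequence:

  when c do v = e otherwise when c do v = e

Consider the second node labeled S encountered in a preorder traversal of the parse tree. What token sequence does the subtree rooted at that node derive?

[S [U when c do [M v = e] otherwise [U when c do [S [M v = e]]]]]

v = e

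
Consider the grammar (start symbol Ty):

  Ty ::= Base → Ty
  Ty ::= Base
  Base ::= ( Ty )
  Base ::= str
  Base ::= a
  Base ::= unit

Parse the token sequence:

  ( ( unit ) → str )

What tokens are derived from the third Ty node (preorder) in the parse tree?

[Ty [Base ( [Ty [Base ( [Ty [Base unit]] )] → [Ty [Base str]]] )]]

unit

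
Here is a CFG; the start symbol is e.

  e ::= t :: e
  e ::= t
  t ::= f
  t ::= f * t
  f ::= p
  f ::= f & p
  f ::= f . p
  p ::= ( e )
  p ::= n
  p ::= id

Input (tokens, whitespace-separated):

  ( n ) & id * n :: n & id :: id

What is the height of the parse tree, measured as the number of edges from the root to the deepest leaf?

[e [t [f [f [p ( [e [t [f [p n]]]] )]] & [p id]] * [t [f [p n]]]] :: [e [t [f [f [p n]] & [p id]]] :: [e [t [f [p id]]]]]]

9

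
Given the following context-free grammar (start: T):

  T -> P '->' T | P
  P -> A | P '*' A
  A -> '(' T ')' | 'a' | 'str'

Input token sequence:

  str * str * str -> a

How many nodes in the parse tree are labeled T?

2

[T [P [P [P [A str]] * [A str]] * [A str]] -> [T [P [A a]]]]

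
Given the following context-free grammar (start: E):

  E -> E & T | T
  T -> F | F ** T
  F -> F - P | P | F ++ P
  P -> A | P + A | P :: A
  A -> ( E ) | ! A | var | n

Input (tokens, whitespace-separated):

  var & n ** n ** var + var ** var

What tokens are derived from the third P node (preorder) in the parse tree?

[E [E [T [F [P [A var]]]]] & [T [F [P [A n]]] ** [T [F [P [A n]]] ** [T [F [P [P [A var]] + [A var]]] ** [T [F [P [A var]]]]]]]]

n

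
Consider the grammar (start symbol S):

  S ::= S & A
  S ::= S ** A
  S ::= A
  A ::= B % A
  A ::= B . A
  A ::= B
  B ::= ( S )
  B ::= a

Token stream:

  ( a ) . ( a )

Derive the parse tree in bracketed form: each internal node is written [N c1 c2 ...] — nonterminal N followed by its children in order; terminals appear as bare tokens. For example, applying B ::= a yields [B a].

[S [A [B ( [S [A [B a]]] )] . [A [B ( [S [A [B a]]] )]]]]

S
A
B . A
( S ) . A
( A ) . A
( B ) . A
( a ) . A
( a ) . B
( a ) . ( S )
( a ) . ( A )
( a ) . ( B )
( a ) . ( a )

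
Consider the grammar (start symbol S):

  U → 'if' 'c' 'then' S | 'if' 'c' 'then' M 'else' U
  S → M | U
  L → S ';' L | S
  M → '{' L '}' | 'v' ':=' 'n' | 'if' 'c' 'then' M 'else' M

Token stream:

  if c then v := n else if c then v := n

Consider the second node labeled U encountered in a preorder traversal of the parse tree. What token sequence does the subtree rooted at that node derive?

if c then v := n

[S [U if c then [M v := n] else [U if c then [S [M v := n]]]]]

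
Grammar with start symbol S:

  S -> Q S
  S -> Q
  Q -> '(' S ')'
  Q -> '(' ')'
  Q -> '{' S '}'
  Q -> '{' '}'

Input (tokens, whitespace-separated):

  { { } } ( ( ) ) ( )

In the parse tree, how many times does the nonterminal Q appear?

5

[S [Q { [S [Q { }]] }] [S [Q ( [S [Q ( )]] )] [S [Q ( )]]]]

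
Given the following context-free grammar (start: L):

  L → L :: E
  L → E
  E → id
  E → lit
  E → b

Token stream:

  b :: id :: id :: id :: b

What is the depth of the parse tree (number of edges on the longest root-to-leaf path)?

6

[L [L [L [L [L [E b]] :: [E id]] :: [E id]] :: [E id]] :: [E b]]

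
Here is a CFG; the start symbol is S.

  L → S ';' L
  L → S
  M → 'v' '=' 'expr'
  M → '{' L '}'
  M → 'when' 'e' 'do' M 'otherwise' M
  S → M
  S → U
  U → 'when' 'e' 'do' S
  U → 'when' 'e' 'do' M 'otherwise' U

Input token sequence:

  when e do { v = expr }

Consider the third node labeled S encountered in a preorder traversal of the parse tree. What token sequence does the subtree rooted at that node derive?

[S [U when e do [S [M { [L [S [M v = expr]]] }]]]]

v = expr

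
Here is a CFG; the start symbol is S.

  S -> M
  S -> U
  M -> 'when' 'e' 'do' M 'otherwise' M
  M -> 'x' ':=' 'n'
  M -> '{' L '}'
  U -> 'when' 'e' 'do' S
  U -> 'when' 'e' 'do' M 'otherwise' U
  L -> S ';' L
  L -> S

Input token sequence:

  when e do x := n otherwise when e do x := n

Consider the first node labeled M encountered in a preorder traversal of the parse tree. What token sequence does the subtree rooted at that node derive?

x := n

[S [U when e do [M x := n] otherwise [U when e do [S [M x := n]]]]]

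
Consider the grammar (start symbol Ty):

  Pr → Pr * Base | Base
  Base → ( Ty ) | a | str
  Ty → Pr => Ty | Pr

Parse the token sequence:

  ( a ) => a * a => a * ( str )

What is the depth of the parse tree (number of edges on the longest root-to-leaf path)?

8

[Ty [Pr [Base ( [Ty [Pr [Base a]]] )]] => [Ty [Pr [Pr [Base a]] * [Base a]] => [Ty [Pr [Pr [Base a]] * [Base ( [Ty [Pr [Base str]]] )]]]]]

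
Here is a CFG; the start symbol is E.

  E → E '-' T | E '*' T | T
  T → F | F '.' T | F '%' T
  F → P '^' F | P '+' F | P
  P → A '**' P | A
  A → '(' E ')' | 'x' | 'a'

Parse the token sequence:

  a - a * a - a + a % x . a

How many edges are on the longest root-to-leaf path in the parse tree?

[E [E [E [E [T [F [P [A a]]]]] - [T [F [P [A a]]]]] * [T [F [P [A a]]]]] - [T [F [P [A a]] + [F [P [A a]]]] % [T [F [P [A x]]] . [T [F [P [A a]]]]]]]

8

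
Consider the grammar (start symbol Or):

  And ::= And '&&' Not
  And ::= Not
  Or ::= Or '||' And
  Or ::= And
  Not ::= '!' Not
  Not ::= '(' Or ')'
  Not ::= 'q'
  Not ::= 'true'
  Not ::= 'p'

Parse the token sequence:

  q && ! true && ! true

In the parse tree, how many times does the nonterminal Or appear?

[Or [And [And [And [Not q]] && [Not ! [Not true]]] && [Not ! [Not true]]]]

1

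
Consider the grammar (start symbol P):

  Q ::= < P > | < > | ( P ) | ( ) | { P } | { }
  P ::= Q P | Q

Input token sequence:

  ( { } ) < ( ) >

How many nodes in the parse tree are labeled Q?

4

[P [Q ( [P [Q { }]] )] [P [Q < [P [Q ( )]] >]]]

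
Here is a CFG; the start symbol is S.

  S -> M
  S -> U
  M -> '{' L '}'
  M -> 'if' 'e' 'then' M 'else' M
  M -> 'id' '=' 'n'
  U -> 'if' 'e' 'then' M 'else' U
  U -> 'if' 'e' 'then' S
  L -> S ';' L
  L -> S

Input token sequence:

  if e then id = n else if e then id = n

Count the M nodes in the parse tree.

2

[S [U if e then [M id = n] else [U if e then [S [M id = n]]]]]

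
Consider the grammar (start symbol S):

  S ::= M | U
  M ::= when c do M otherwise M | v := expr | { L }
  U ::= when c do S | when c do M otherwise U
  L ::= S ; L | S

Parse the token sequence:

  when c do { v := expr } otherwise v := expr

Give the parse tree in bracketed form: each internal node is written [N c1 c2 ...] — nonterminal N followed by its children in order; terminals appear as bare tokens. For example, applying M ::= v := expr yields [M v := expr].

[S [M when c do [M { [L [S [M v := expr]]] }] otherwise [M v := expr]]]

S
M
when c do M otherwise M
when c do { L } otherwise M
when c do { S } otherwise M
when c do { M } otherwise M
when c do { v := expr } otherwise M
when c do { v := expr } otherwise v := expr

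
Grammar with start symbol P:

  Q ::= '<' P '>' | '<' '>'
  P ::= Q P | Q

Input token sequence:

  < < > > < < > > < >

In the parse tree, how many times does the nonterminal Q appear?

5

[P [Q < [P [Q < >]] >] [P [Q < [P [Q < >]] >] [P [Q < >]]]]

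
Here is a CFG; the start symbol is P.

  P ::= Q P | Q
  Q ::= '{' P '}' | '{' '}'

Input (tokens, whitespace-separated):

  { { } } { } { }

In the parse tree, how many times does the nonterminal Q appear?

[P [Q { [P [Q { }]] }] [P [Q { }] [P [Q { }]]]]

4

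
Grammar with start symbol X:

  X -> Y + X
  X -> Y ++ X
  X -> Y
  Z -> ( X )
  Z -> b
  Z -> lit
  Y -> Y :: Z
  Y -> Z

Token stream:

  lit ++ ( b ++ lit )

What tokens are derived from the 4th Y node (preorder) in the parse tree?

[X [Y [Z lit]] ++ [X [Y [Z ( [X [Y [Z b]] ++ [X [Y [Z lit]]]] )]]]]

lit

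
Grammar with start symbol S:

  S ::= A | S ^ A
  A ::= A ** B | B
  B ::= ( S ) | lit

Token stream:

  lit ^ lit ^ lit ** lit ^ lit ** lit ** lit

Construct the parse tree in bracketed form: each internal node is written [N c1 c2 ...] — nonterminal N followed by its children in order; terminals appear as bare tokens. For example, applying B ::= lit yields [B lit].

[S [S [S [S [A [B lit]]] ^ [A [B lit]]] ^ [A [A [B lit]] ** [B lit]]] ^ [A [A [A [B lit]] ** [B lit]] ** [B lit]]]

S
S ^ A
S ^ A ^ A
S ^ A ^ A ^ A
A ^ A ^ A ^ A
B ^ A ^ A ^ A
lit ^ A ^ A ^ A
lit ^ B ^ A ^ A
lit ^ lit ^ A ^ A
lit ^ lit ^ A ** B ^ A
lit ^ lit ^ B ** B ^ A
lit ^ lit ^ lit ** B ^ A
lit ^ lit ^ lit ** lit ^ A
lit ^ lit ^ lit ** lit ^ A ** B
lit ^ lit ^ lit ** lit ^ A ** B ** B
lit ^ lit ^ lit ** lit ^ B ** B ** B
lit ^ lit ^ lit ** lit ^ lit ** B ** B
lit ^ lit ^ lit ** lit ^ lit ** lit ** B
lit ^ lit ^ lit ** lit ^ lit ** lit ** lit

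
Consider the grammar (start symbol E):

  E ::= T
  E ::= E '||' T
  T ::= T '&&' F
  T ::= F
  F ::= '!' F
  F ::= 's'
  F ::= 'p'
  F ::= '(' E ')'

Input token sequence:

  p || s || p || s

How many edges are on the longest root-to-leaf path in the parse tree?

6

[E [E [E [E [T [F p]]] || [T [F s]]] || [T [F p]]] || [T [F s]]]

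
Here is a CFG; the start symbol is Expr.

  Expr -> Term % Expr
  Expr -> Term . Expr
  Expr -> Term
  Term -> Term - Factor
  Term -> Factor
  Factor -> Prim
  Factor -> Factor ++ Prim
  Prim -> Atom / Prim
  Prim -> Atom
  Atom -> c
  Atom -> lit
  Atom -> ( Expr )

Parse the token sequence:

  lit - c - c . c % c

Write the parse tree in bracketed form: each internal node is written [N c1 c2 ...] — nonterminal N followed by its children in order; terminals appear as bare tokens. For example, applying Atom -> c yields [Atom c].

[Expr [Term [Term [Term [Factor [Prim [Atom lit]]]] - [Factor [Prim [Atom c]]]] - [Factor [Prim [Atom c]]]] . [Expr [Term [Factor [Prim [Atom c]]]] % [Expr [Term [Factor [Prim [Atom c]]]]]]]

Expr
Term . Expr
Term - Factor . Expr
Term - Factor - Factor . Expr
Factor - Factor - Factor . Expr
Prim - Factor - Factor . Expr
Atom - Factor - Factor . Expr
lit - Factor - Factor . Expr
lit - Prim - Factor . Expr
lit - Atom - Factor . Expr
lit - c - Factor . Expr
lit - c - Prim . Expr
lit - c - Atom . Expr
lit - c - c . Expr
lit - c - c . Term % Expr
lit - c - c . Factor % Expr
lit - c - c . Prim % Expr
lit - c - c . Atom % Expr
lit - c - c . c % Expr
lit - c - c . c % Term
lit - c - c . c % Factor
lit - c - c . c % Prim
lit - c - c . c % Atom
lit - c - c . c % c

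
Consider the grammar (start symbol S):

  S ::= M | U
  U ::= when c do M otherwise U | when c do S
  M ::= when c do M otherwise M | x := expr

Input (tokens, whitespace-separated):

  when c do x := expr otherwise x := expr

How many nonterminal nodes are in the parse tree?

4

[S [M when c do [M x := expr] otherwise [M x := expr]]]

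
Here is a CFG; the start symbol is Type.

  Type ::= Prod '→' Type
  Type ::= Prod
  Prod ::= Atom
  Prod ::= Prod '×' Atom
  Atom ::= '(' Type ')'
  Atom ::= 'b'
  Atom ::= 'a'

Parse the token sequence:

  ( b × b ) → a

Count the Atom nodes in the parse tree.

[Type [Prod [Atom ( [Type [Prod [Prod [Atom b]] × [Atom b]]] )]] → [Type [Prod [Atom a]]]]

4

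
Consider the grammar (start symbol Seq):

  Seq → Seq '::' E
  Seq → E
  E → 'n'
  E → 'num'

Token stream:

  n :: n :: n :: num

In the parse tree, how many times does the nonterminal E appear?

4

[Seq [Seq [Seq [Seq [E n]] :: [E n]] :: [E n]] :: [E num]]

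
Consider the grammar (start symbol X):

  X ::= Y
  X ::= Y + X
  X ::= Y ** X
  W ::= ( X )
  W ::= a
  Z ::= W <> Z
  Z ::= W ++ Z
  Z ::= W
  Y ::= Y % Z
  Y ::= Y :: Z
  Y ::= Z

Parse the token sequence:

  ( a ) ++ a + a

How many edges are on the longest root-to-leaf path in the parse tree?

8

[X [Y [Z [W ( [X [Y [Z [W a]]]] )] ++ [Z [W a]]]] + [X [Y [Z [W a]]]]]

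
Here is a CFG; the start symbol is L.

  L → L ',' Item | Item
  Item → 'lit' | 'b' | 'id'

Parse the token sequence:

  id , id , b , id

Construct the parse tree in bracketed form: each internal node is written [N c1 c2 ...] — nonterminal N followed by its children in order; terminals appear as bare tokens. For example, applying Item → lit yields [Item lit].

L
L , Item
L , Item , Item
L , Item , Item , Item
Item , Item , Item , Item
id , Item , Item , Item
id , id , Item , Item
id , id , b , Item
id , id , b , id

[L [L [L [L [Item id]] , [Item id]] , [Item b]] , [Item id]]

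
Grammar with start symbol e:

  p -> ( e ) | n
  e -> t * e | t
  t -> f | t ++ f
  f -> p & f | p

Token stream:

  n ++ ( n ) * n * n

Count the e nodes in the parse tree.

4

[e [t [t [f [p n]]] ++ [f [p ( [e [t [f [p n]]]] )]]] * [e [t [f [p n]]] * [e [t [f [p n]]]]]]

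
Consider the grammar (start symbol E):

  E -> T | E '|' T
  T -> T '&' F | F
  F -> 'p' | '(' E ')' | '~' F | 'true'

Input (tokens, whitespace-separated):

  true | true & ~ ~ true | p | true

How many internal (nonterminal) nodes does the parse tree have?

[E [E [E [E [T [F true]]] | [T [T [F true]] & [F ~ [F ~ [F true]]]]] | [T [F p]]] | [T [F true]]]

16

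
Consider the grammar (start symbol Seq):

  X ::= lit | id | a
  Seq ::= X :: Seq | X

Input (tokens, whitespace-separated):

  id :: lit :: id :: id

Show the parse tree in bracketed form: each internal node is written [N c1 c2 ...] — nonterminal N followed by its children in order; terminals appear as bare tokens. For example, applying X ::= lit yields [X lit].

Seq
X :: Seq
id :: Seq
id :: X :: Seq
id :: lit :: Seq
id :: lit :: X :: Seq
id :: lit :: id :: Seq
id :: lit :: id :: X
id :: lit :: id :: id

[Seq [X id] :: [Seq [X lit] :: [Seq [X id] :: [Seq [X id]]]]]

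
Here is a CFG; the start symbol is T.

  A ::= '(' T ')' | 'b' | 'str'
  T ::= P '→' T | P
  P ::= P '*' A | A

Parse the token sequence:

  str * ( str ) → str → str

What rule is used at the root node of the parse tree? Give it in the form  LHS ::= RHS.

T ::= P '→' T

[T [P [P [A str]] * [A ( [T [P [A str]]] )]] → [T [P [A str]] → [T [P [A str]]]]]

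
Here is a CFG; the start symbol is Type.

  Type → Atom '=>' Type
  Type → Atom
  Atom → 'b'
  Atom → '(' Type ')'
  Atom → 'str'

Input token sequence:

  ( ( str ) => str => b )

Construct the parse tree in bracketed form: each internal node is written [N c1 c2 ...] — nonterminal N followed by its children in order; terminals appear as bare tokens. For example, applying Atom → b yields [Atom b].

Type
Atom
( Type )
( Atom => Type )
( ( Type ) => Type )
( ( Atom ) => Type )
( ( str ) => Type )
( ( str ) => Atom => Type )
( ( str ) => str => Type )
( ( str ) => str => Atom )
( ( str ) => str => b )

[Type [Atom ( [Type [Atom ( [Type [Atom str]] )] => [Type [Atom str] => [Type [Atom b]]]] )]]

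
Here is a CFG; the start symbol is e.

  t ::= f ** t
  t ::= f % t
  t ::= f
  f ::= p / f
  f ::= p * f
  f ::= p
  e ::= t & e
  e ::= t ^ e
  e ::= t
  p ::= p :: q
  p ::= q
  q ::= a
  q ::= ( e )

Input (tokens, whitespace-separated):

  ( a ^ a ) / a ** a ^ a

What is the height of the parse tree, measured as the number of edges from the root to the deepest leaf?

11

[e [t [f [p [q ( [e [t [f [p [q a]]]] ^ [e [t [f [p [q a]]]]]] )]] / [f [p [q a]]]] ** [t [f [p [q a]]]]] ^ [e [t [f [p [q a]]]]]]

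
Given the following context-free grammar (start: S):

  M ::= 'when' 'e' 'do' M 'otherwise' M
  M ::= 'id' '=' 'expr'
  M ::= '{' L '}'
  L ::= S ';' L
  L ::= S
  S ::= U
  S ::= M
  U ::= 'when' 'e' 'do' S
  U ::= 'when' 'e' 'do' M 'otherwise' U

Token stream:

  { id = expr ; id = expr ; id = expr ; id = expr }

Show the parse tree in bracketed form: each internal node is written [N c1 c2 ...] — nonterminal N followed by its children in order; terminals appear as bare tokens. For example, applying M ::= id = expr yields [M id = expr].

S
M
{ L }
{ S ; L }
{ M ; L }
{ id = expr ; L }
{ id = expr ; S ; L }
{ id = expr ; M ; L }
{ id = expr ; id = expr ; L }
{ id = expr ; id = expr ; S ; L }
{ id = expr ; id = expr ; M ; L }
{ id = expr ; id = expr ; id = expr ; L }
{ id = expr ; id = expr ; id = expr ; S }
{ id = expr ; id = expr ; id = expr ; M }
{ id = expr ; id = expr ; id = expr ; id = expr }

[S [M { [L [S [M id = expr]] ; [L [S [M id = expr]] ; [L [S [M id = expr]] ; [L [S [M id = expr]]]]]] }]]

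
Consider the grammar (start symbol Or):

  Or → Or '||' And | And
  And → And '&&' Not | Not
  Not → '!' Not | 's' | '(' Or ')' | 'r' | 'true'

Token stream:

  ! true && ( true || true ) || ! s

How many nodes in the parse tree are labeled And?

5

[Or [Or [And [And [Not ! [Not true]]] && [Not ( [Or [Or [And [Not true]]] || [And [Not true]]] )]]] || [And [Not ! [Not s]]]]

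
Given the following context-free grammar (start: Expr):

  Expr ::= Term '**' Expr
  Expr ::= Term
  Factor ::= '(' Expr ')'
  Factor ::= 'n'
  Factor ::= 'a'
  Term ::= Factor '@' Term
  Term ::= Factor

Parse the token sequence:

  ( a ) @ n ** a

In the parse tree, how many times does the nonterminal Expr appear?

[Expr [Term [Factor ( [Expr [Term [Factor a]]] )] @ [Term [Factor n]]] ** [Expr [Term [Factor a]]]]

3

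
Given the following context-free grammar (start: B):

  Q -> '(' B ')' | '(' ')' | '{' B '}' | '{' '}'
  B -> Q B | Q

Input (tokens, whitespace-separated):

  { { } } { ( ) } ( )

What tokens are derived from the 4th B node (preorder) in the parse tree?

[B [Q { [B [Q { }]] }] [B [Q { [B [Q ( )]] }] [B [Q ( )]]]]

( )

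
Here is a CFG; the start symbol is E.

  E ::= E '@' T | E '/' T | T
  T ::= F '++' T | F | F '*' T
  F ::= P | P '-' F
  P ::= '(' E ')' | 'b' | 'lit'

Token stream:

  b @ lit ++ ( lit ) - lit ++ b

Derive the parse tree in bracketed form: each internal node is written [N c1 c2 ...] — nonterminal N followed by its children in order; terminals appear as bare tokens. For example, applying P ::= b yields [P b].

[E [E [T [F [P b]]]] @ [T [F [P lit]] ++ [T [F [P ( [E [T [F [P lit]]]] )] - [F [P lit]]] ++ [T [F [P b]]]]]]

E
E @ T
T @ T
F @ T
P @ T
b @ T
b @ F ++ T
b @ P ++ T
b @ lit ++ T
b @ lit ++ F ++ T
b @ lit ++ P - F ++ T
b @ lit ++ ( E ) - F ++ T
b @ lit ++ ( T ) - F ++ T
b @ lit ++ ( F ) - F ++ T
b @ lit ++ ( P ) - F ++ T
b @ lit ++ ( lit ) - F ++ T
b @ lit ++ ( lit ) - P ++ T
b @ lit ++ ( lit ) - lit ++ T
b @ lit ++ ( lit ) - lit ++ F
b @ lit ++ ( lit ) - lit ++ P
b @ lit ++ ( lit ) - lit ++ b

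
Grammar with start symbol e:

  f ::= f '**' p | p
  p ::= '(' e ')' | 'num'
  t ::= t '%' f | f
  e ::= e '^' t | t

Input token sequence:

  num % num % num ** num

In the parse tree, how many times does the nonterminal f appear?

[e [t [t [t [f [p num]]] % [f [p num]]] % [f [f [p num]] ** [p num]]]]

4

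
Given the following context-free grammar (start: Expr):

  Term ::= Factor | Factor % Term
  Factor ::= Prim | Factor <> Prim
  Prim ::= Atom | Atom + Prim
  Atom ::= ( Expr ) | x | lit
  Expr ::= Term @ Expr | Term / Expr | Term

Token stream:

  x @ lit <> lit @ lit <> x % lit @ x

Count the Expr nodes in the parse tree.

[Expr [Term [Factor [Prim [Atom x]]]] @ [Expr [Term [Factor [Factor [Prim [Atom lit]]] <> [Prim [Atom lit]]]] @ [Expr [Term [Factor [Factor [Prim [Atom lit]]] <> [Prim [Atom x]]] % [Term [Factor [Prim [Atom lit]]]]] @ [Expr [Term [Factor [Prim [Atom x]]]]]]]]

4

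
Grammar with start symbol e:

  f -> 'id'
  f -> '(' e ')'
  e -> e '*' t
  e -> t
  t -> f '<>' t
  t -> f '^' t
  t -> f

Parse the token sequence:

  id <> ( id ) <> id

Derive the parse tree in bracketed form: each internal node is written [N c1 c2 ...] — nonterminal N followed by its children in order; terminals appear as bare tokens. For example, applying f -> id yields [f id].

e
t
f <> t
id <> t
id <> f <> t
id <> ( e ) <> t
id <> ( t ) <> t
id <> ( f ) <> t
id <> ( id ) <> t
id <> ( id ) <> f
id <> ( id ) <> id

[e [t [f id] <> [t [f ( [e [t [f id]]] )] <> [t [f id]]]]]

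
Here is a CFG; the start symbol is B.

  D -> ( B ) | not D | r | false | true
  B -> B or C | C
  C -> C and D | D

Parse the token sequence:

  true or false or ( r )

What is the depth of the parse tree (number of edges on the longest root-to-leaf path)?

6

[B [B [B [C [D true]]] or [C [D false]]] or [C [D ( [B [C [D r]]] )]]]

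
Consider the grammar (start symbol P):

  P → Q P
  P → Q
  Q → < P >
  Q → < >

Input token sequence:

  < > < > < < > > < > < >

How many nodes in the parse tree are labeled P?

6

[P [Q < >] [P [Q < >] [P [Q < [P [Q < >]] >] [P [Q < >] [P [Q < >]]]]]]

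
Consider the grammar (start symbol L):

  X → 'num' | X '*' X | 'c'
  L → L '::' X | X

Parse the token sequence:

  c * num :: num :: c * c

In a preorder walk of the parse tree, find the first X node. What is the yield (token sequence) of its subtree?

[L [L [L [X [X c] * [X num]]] :: [X num]] :: [X [X c] * [X c]]]

c * num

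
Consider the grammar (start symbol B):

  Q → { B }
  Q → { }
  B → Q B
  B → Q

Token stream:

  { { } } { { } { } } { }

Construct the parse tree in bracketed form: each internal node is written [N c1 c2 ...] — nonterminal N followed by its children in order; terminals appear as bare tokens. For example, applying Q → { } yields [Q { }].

[B [Q { [B [Q { }]] }] [B [Q { [B [Q { }] [B [Q { }]]] }] [B [Q { }]]]]

B
Q B
{ B } B
{ Q } B
{ { } } B
{ { } } Q B
{ { } } { B } B
{ { } } { Q B } B
{ { } } { { } B } B
{ { } } { { } Q } B
{ { } } { { } { } } B
{ { } } { { } { } } Q
{ { } } { { } { } } { }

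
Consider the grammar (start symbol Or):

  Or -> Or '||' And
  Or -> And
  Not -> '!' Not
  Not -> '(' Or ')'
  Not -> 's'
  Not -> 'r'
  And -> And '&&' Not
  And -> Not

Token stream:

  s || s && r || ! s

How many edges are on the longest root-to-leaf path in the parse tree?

5

[Or [Or [Or [And [Not s]]] || [And [And [Not s]] && [Not r]]] || [And [Not ! [Not s]]]]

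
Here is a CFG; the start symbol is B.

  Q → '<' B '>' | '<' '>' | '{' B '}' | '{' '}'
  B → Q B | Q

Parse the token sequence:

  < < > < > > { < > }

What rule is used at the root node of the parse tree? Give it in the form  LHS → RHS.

B → Q B

[B [Q < [B [Q < >] [B [Q < >]]] >] [B [Q { [B [Q < >]] }]]]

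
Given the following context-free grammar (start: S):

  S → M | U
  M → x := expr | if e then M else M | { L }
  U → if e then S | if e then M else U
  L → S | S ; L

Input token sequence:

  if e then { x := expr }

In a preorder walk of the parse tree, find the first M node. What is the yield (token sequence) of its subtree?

[S [U if e then [S [M { [L [S [M x := expr]]] }]]]]

{ x := expr }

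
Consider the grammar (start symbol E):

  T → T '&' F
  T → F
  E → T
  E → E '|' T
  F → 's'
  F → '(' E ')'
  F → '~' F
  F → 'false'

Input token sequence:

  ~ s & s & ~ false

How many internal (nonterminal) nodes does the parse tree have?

9

[E [T [T [T [F ~ [F s]]] & [F s]] & [F ~ [F false]]]]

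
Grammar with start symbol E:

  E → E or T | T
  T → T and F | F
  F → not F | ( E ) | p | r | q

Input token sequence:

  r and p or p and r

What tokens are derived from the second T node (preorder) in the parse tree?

[E [E [T [T [F r]] and [F p]]] or [T [T [F p]] and [F r]]]

r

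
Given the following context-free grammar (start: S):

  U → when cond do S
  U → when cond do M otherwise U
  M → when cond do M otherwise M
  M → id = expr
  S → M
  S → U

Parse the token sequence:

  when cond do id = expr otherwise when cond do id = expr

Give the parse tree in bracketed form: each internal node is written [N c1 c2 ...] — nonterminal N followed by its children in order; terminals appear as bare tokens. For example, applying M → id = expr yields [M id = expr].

S
U
when cond do M otherwise U
when cond do id = expr otherwise U
when cond do id = expr otherwise when cond do S
when cond do id = expr otherwise when cond do M
when cond do id = expr otherwise when cond do id = expr

[S [U when cond do [M id = expr] otherwise [U when cond do [S [M id = expr]]]]]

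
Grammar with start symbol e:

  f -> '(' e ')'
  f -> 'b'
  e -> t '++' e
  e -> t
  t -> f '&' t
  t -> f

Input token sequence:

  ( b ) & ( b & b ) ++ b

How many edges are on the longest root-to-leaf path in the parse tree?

[e [t [f ( [e [t [f b]]] )] & [t [f ( [e [t [f b] & [t [f b]]]] )]]] ++ [e [t [f b]]]]

8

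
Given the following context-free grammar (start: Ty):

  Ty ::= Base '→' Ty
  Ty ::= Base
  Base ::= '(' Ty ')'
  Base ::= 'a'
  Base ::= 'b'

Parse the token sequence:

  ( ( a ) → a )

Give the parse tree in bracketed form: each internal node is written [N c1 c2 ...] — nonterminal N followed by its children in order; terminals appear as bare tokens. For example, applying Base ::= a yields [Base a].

Ty
Base
( Ty )
( Base → Ty )
( ( Ty ) → Ty )
( ( Base ) → Ty )
( ( a ) → Ty )
( ( a ) → Base )
( ( a ) → a )

[Ty [Base ( [Ty [Base ( [Ty [Base a]] )] → [Ty [Base a]]] )]]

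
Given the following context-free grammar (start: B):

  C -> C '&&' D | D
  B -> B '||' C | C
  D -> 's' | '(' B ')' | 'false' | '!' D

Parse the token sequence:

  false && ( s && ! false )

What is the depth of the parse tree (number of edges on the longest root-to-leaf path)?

7

[B [C [C [D false]] && [D ( [B [C [C [D s]] && [D ! [D false]]]] )]]]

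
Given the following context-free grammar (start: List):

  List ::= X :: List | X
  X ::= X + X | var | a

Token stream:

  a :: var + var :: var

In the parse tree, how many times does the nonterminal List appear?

3

[List [X a] :: [List [X [X var] + [X var]] :: [List [X var]]]]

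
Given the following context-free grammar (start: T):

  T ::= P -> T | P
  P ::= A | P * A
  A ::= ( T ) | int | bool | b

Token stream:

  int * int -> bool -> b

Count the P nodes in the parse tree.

[T [P [P [A int]] * [A int]] -> [T [P [A bool]] -> [T [P [A b]]]]]

4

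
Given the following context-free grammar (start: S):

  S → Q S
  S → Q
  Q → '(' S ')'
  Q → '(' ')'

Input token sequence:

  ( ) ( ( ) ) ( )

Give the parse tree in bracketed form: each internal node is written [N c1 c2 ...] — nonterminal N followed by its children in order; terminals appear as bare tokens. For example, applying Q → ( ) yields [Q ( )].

[S [Q ( )] [S [Q ( [S [Q ( )]] )] [S [Q ( )]]]]

S
Q S
( ) S
( ) Q S
( ) ( S ) S
( ) ( Q ) S
( ) ( ( ) ) S
( ) ( ( ) ) Q
( ) ( ( ) ) ( )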